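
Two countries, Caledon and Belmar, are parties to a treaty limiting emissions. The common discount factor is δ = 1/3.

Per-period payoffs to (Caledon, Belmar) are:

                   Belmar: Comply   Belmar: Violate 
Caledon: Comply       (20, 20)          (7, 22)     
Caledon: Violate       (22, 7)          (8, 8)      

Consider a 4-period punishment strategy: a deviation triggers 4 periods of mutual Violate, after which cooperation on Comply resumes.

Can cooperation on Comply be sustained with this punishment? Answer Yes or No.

Yes

Comparing payoff streams over the 5 periods until play realigns: cooperate → 20(1+δ+…+δ^4); deviate → 22 + 8(δ+…+δ^4).
Cooperation is sustained iff (20−8)(δ+…+δ^4) ≥ 22−20.
δ+…+δ^4 = 1/3·(1−(1/3)^4)/(1−1/3) = 0.4938, and (22−20)/(20−8) = 0.1667.
0.4938 ≥ 0.1667, so cooperation is sustainable.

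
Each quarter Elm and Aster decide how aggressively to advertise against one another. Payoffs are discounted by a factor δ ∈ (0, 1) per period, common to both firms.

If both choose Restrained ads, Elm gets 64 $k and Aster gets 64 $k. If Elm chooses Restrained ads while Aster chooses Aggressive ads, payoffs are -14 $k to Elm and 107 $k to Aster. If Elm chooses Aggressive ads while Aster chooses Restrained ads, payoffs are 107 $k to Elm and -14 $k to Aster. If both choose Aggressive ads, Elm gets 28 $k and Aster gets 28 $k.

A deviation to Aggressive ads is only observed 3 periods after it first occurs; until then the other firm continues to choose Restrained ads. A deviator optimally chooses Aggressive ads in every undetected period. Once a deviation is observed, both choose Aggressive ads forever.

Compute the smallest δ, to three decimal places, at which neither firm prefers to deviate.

0.816

The best deviation is to choose Aggressive ads for all 3 undetected periods, earning 107 each, then 28 forever once detected.
Deviation value: 107(1−δ^3)/(1−δ) + 28δ^3/(1−δ); cooperation value: 64/(1−δ).
IC: 64 ≥ 107(1−δ^3) + 28δ^3 = 107 − 79δ^3.
So δ^3 ≥ 43/79, giving δ ≥ (43/79)^(1/3) ≈ 0.816.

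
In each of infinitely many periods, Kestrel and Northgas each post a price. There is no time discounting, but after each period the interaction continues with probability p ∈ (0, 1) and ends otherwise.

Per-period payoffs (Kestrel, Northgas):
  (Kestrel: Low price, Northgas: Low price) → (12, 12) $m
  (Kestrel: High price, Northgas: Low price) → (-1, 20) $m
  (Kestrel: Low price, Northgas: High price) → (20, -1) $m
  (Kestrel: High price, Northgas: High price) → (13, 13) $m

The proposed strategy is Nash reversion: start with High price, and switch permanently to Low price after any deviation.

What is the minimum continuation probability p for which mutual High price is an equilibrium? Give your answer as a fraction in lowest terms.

7/8

With no time discounting, the continuation probability p plays the role of the discount factor.
Grim-trigger IC: 13/(1−p) ≥ 20 + 12p/(1−p) ⇒ p ≥ (20−13)/(20−12) = 7/8.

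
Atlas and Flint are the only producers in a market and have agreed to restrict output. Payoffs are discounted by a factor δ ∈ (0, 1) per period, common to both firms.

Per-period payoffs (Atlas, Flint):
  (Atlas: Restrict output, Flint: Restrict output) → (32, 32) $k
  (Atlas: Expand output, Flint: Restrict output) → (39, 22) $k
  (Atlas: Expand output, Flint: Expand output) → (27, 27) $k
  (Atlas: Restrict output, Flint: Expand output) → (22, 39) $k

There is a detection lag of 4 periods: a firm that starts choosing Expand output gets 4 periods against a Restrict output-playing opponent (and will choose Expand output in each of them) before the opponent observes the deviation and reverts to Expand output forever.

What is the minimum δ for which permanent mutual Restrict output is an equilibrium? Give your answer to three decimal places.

0.874

A deviator earns 39 for 4 periods, then 27 forever; cooperating earns 32 forever. Multiplying the IC by (1−δ):
32 ≥ 39(1−δ^4) + 27δ^4, so 12·δ^4 ≥ 7 and δ^4 ≥ 7/12.
δ ≥ (7/12)^(1/4) ≈ 0.874.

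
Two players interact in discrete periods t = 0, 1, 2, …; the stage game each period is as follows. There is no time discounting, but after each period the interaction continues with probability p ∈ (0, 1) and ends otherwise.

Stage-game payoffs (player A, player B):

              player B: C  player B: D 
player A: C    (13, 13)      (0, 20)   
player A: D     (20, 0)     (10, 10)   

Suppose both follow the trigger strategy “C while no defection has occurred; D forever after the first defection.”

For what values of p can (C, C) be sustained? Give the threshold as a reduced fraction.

7/10

Expected cooperation value is 13 + p·13 + p²·13 + … = 13/(1−p); deviation gives 20 + p·10/(1−p).
13 ≥ 20(1−p) + 10p ⇒ 10p ≥ 7 ⇒ p ≥ 7/10.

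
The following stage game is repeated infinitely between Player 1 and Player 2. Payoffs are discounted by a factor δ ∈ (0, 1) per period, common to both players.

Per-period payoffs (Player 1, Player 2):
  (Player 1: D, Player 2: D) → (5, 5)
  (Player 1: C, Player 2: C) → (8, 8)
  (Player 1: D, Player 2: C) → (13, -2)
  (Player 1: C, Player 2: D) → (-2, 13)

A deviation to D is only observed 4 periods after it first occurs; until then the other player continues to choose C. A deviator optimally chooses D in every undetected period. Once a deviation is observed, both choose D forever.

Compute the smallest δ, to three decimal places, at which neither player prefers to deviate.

The best deviation is to choose D for all 4 undetected periods, earning 13 each, then 5 forever once detected.
Deviation value: 13(1−δ^4)/(1−δ) + 5δ^4/(1−δ); cooperation value: 8/(1−δ).
IC: 8 ≥ 13(1−δ^4) + 5δ^4 = 13 − 8δ^4.
So δ^4 ≥ 5/8, giving δ ≥ (5/8)^(1/4) ≈ 0.889.

0.889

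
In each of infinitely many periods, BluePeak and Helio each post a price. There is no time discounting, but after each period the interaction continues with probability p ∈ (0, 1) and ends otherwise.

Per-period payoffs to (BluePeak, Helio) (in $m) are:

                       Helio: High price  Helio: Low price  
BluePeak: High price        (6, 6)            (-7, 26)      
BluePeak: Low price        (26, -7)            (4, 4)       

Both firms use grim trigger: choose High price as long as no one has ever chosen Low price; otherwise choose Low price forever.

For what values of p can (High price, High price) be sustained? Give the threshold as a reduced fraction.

With no time discounting, the continuation probability p plays the role of the discount factor.
Grim-trigger IC: 6/(1−p) ≥ 26 + 4p/(1−p) ⇒ p ≥ (26−6)/(26−4) = 10/11.

10/11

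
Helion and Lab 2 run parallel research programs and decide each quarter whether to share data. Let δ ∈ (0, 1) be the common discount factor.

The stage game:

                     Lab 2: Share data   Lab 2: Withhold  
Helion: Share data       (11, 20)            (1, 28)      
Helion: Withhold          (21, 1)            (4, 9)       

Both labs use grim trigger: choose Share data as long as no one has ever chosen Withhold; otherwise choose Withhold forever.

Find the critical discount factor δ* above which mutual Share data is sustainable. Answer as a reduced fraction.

10/17

For Helion: deviation gain 21−11 = 10, per-period punishment loss 11−4 = 7. IC gives δ ≥ 10/17.
For Lab 2: gain 8, loss 11 per period, so δ ≥ 8/19.
The tighter constraint is Helion's, so cooperation needs δ ≥ 10/17.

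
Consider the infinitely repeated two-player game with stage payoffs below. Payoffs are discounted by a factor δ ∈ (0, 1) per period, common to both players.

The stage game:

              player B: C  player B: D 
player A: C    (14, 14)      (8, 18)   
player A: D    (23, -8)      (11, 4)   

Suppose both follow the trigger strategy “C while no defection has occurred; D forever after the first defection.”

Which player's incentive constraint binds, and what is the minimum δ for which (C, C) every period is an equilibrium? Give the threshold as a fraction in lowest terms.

player A: cooperation gives 14 each period; deviation gives 23 once then 11 forever.
  14/(1−δ) ≥ 23 + 11δ/(1−δ) ⇒ δ ≥ 9/12 = 3/4.
player B: cooperation gives 14 each period; deviation gives 18 once then 4 forever.
  δ ≥ 4/14 = 2/7.
Both must hold, so the binding constraint is player A's: δ ≥ 3/4.

player A; δ ≥ 3/4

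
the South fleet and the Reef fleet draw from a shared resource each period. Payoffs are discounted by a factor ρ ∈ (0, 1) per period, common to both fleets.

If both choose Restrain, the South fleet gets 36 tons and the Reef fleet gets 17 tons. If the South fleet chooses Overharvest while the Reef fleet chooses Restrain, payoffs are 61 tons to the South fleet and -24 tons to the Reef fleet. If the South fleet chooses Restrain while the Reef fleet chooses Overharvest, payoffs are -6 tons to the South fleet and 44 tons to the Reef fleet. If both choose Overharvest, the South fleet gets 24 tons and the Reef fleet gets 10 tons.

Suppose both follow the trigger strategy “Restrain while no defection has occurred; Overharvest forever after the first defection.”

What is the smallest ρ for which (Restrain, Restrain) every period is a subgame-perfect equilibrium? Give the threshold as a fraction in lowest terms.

27/34

the South fleet: cooperation gives 36 each period; deviation gives 61 once then 24 forever.
  36/(1−ρ) ≥ 61 + 24ρ/(1−ρ) ⇒ ρ ≥ 25/37.
the Reef fleet: cooperation gives 17 each period; deviation gives 44 once then 10 forever.
  ρ ≥ 27/34.
Both must hold, so the binding constraint is the Reef fleet's: ρ ≥ 27/34.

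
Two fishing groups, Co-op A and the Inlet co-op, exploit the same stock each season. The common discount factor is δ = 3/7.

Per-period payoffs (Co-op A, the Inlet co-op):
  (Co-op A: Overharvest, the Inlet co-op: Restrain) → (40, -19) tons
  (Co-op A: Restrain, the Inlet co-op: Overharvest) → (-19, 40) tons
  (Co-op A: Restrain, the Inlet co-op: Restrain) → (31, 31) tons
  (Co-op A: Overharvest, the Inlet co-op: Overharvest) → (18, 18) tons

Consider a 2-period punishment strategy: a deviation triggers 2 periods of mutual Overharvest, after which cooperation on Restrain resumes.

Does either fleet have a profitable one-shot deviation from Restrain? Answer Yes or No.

Comparing payoff streams over the 3 periods until play realigns: cooperate → 31(1+δ+…+δ^2); deviate → 40 + 18(δ+…+δ^2).
Cooperation is sustained iff (31−18)(δ+…+δ^2) ≥ 40−31.
δ+…+δ^2 = 3/7·(1−(3/7)^2)/(1−3/7) = 0.6122, and (40−31)/(31−18) = 0.6923.
0.6122 < 0.6923, so cooperation is not sustainable.

Yes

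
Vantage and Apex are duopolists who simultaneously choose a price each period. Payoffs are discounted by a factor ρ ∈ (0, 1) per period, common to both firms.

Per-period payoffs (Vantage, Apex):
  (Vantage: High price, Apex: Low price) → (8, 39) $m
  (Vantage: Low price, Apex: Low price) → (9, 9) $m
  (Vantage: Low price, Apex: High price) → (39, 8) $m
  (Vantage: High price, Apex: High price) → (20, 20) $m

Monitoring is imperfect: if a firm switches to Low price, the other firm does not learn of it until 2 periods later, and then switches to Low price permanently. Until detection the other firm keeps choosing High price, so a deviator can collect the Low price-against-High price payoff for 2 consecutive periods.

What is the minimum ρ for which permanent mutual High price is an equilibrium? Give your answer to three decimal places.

0.796

A deviator earns 39 for 2 periods, then 9 forever; cooperating earns 20 forever. Multiplying the IC by (1−ρ):
20 ≥ 39(1−ρ^2) + 9ρ^2, so 30·ρ^2 ≥ 19 and ρ^2 ≥ 19/30.
ρ ≥ (19/30)^(1/2) ≈ 0.796.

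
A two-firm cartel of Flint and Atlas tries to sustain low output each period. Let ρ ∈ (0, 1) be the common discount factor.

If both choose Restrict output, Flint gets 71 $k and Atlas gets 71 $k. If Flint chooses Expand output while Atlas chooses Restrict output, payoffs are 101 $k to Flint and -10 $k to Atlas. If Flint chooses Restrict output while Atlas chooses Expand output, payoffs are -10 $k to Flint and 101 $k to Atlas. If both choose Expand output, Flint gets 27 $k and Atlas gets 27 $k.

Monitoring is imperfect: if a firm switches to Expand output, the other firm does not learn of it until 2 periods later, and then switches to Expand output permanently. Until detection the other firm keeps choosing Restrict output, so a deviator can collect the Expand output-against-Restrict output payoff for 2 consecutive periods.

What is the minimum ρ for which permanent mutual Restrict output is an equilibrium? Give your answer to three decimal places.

The best deviation is to choose Expand output for all 2 undetected periods, earning 101 each, then 27 forever once detected.
Deviation value: 101(1−ρ^2)/(1−ρ) + 27ρ^2/(1−ρ); cooperation value: 71/(1−ρ).
IC: 71 ≥ 101(1−ρ^2) + 27ρ^2 = 101 − 74ρ^2.
So ρ^2 ≥ 30/74 = 15/37, giving ρ ≥ (15/37)^(1/2) ≈ 0.637.

0.637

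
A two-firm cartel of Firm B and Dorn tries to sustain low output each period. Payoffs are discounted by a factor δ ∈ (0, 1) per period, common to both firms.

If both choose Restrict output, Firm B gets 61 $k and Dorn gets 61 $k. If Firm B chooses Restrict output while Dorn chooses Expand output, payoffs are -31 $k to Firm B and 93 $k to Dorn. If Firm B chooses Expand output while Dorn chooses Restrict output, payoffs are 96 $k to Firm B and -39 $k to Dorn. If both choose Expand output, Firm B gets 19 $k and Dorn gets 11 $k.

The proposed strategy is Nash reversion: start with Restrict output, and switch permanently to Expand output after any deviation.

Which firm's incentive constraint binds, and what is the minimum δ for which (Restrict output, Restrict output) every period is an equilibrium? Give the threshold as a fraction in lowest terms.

Firm B's threshold: (96−61)/(96−19) = 5/11.
Dorn's threshold: (93−61)/(93−11) = 16/41.
5/11 > 16/41, so Firm B binds and δ* = 5/11.

Firm B; δ ≥ 5/11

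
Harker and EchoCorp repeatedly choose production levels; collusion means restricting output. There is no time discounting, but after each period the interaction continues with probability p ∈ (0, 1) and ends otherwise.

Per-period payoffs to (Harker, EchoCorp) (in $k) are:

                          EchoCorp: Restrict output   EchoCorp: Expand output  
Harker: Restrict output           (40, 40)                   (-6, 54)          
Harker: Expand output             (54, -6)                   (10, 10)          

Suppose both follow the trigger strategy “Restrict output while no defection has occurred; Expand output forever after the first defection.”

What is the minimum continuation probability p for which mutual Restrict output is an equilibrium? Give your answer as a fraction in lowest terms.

With no time discounting, the continuation probability p plays the role of the discount factor.
Grim-trigger IC: 40/(1−p) ≥ 54 + 10p/(1−p) ⇒ p ≥ (54−40)/(54−10) = 7/22.

7/22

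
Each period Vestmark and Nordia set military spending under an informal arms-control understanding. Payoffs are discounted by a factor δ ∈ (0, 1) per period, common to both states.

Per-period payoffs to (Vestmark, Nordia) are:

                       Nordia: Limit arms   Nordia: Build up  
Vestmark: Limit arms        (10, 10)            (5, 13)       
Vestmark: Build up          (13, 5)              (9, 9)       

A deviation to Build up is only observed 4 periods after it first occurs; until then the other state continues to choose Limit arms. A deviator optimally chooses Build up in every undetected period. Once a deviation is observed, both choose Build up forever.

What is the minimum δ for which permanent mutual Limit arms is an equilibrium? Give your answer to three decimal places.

0.931

The best deviation is to choose Build up for all 4 undetected periods, earning 13 each, then 9 forever once detected.
Deviation value: 13(1−δ^4)/(1−δ) + 9δ^4/(1−δ); cooperation value: 10/(1−δ).
IC: 10 ≥ 13(1−δ^4) + 9δ^4 = 13 − 4δ^4.
So δ^4 ≥ 3/4, giving δ ≥ (3/4)^(1/4) ≈ 0.931.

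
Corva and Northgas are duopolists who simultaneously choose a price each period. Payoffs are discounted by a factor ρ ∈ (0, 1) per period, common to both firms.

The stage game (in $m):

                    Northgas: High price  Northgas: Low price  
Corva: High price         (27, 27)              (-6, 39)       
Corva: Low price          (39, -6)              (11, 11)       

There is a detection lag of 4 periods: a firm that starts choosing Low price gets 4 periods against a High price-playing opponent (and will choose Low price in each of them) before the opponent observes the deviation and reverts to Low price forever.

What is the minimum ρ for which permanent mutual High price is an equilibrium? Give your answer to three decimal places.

0.809

The best deviation is to choose Low price for all 4 undetected periods, earning 39 each, then 11 forever once detected.
Deviation value: 39(1−ρ^4)/(1−ρ) + 11ρ^4/(1−ρ); cooperation value: 27/(1−ρ).
IC: 27 ≥ 39(1−ρ^4) + 11ρ^4 = 39 − 28ρ^4.
So ρ^4 ≥ 12/28 = 3/7, giving ρ ≥ (3/7)^(1/4) ≈ 0.809.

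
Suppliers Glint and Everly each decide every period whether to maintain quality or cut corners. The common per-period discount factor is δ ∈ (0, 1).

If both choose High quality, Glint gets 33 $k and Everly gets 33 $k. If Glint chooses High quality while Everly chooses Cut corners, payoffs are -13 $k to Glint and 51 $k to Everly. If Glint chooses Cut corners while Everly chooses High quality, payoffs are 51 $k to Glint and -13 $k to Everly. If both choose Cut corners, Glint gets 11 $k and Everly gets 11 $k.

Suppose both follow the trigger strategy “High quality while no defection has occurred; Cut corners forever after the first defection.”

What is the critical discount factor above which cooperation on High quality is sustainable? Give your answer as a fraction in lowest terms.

33/(1−δ) ≥ 51 + 11δ/(1−δ)
33 ≥ 51 − 40δ
δ ≥ 18/40 = 9/20.

9/20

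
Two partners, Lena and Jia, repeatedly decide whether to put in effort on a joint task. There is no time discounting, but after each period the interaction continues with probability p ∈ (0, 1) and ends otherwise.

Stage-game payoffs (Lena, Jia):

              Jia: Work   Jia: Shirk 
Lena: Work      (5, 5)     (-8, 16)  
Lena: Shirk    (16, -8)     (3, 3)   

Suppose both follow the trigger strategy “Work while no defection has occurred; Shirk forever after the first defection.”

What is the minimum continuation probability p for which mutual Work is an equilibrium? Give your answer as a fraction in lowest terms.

11/13

Expected cooperation value is 5 + p·5 + p²·5 + … = 5/(1−p); deviation gives 16 + p·3/(1−p).
5 ≥ 16(1−p) + 3p ⇒ 13p ≥ 11 ⇒ p ≥ 11/13.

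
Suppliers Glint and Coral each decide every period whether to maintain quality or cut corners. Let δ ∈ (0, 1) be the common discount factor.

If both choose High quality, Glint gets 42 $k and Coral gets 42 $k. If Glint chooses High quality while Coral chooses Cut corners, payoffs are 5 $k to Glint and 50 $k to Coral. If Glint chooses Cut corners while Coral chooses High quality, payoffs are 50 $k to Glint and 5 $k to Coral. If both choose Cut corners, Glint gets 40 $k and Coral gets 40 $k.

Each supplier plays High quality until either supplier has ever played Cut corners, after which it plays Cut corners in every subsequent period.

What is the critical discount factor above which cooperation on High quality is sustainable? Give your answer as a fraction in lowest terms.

42/(1−δ) ≥ 50 + 40δ/(1−δ)
42 ≥ 50 − 10δ
δ ≥ 8/10 = 4/5.

4/5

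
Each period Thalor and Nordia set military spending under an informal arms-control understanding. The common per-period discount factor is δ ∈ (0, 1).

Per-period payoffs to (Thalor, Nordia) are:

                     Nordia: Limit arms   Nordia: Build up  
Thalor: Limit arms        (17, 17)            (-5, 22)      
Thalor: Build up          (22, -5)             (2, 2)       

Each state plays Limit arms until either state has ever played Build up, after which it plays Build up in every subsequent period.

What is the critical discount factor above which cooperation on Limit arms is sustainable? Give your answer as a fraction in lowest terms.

1/4

Under grim trigger the critical discount factor is (T−C)/(T−P) with T = 22, C = 17, P = 2.
δ* = (22−17)/(22−2) = 5/20 = 1/4.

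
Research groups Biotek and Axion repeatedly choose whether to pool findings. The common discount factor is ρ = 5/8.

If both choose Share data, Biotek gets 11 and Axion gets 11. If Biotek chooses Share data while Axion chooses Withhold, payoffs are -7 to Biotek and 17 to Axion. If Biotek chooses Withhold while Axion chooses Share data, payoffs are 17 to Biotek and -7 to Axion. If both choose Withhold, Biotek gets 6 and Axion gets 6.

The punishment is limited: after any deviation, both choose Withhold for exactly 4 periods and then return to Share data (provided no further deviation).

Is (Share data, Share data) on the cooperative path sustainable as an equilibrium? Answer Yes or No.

IC: ρ+…+ρ^4 ≥ (17−11)/(11−6) = 6/5.
At ρ = 5/8: partial sum = 1.4124 ≥ 1.2000. Cooperation sustainable.

Yes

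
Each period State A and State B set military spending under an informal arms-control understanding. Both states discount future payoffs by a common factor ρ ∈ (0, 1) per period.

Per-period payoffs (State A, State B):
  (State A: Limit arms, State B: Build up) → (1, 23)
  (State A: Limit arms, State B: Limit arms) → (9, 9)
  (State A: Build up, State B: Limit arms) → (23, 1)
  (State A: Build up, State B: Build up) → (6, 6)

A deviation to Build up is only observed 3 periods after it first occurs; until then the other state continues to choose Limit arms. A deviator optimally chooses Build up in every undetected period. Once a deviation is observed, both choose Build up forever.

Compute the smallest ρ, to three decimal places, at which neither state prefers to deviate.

A deviator earns 23 for 3 periods, then 6 forever; cooperating earns 9 forever. Multiplying the IC by (1−ρ):
9 ≥ 23(1−ρ^3) + 6ρ^3, so 17·ρ^3 ≥ 14 and ρ^3 ≥ 14/17.
ρ ≥ (14/17)^(1/3) ≈ 0.937.

0.937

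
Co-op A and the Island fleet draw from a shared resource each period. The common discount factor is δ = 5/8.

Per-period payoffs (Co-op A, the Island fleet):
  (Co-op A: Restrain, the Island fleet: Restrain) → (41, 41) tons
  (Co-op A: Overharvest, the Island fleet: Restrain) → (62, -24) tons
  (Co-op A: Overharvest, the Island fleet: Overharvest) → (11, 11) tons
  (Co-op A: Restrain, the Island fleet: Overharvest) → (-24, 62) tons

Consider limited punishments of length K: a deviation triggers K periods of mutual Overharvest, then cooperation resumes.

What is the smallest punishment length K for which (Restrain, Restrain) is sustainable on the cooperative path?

2

No profitable deviation requires (41−11)(δ+…+δ^K) ≥ 62−41, i.e. δ+…+δ^K ≥ 7/10 ≈ 0.7000.
With δ = 5/8, the partial sums are K=1: 0.6250, K=2: 1.0156.
K = 2 is the first length at which the sum reaches 0.7000.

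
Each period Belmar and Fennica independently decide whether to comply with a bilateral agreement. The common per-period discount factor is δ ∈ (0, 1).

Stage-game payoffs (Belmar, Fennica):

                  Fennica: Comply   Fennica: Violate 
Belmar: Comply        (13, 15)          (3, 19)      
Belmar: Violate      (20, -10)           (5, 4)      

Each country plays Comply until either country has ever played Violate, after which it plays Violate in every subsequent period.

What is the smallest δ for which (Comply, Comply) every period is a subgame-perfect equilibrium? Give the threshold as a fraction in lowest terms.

7/15

Belmar: cooperation gives 13 each period; deviation gives 20 once then 5 forever.
  13/(1−δ) ≥ 20 + 5δ/(1−δ) ⇒ δ ≥ 7/15.
Fennica: cooperation gives 15 each period; deviation gives 19 once then 4 forever.
  δ ≥ 4/15.
Both must hold, so the binding constraint is Belmar's: δ ≥ 7/15.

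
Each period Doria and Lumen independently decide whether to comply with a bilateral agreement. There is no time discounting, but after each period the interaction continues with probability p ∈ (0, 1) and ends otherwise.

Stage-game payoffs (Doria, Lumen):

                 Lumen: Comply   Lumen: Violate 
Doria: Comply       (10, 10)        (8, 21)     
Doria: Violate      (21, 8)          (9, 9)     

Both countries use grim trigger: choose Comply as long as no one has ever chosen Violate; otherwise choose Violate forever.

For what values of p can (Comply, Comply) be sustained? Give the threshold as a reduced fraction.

11/12

With no time discounting, the continuation probability p plays the role of the discount factor.
Grim-trigger IC: 10/(1−p) ≥ 21 + 9p/(1−p) ⇒ p ≥ (21−10)/(21−9) = 11/12.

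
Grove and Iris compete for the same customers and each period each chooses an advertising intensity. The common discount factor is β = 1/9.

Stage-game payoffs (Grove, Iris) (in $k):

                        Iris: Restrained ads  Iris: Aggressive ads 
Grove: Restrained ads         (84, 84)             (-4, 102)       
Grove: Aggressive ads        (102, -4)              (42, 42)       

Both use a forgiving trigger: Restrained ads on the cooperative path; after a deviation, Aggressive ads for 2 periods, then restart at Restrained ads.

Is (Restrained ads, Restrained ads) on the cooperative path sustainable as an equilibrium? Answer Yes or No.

No

Comparing payoff streams over the 3 periods until play realigns: cooperate → 84(1+β+…+β^2); deviate → 102 + 42(β+…+β^2).
Cooperation is sustained iff (84−42)(β+…+β^2) ≥ 102−84.
β+…+β^2 = 1/9·(1−(1/9)^2)/(1−1/9) = 0.1235, and (102−84)/(84−42) = 0.4286.
0.1235 < 0.4286, so cooperation is not sustainable.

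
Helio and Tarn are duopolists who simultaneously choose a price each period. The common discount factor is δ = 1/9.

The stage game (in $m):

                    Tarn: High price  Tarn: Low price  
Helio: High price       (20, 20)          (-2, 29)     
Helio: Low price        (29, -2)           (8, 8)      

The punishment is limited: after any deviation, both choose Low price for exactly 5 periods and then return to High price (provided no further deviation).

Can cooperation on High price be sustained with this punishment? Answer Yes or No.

No

A one-shot deviation gives 29 now, then 8 for 5 periods, then back to 20.
Gain from deviating: (29−20) today; loss: (20−8) in each of the next 5 periods.
No-deviation condition: (20−8)(δ+…+δ^5) ≥ 29−20, i.e. δ+…+δ^5 ≥ 3/4.
At δ = 1/9: δ+…+δ^5 = 0.1250 < 0.7500.
So cooperation is not sustainable.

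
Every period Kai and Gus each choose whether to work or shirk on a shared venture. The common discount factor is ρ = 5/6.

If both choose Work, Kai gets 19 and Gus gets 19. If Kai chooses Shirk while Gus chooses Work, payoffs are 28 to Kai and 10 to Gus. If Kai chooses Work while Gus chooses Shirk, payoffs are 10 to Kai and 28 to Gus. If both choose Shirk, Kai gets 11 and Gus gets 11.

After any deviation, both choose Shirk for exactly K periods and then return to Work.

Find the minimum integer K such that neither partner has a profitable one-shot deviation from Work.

No profitable deviation requires (19−11)(ρ+…+ρ^K) ≥ 28−19, i.e. ρ+…+ρ^K ≥ 9/8 ≈ 1.1250.
With ρ = 5/6, the partial sums are K=1: 0.8333, K=2: 1.5278.
K = 2 is the first length at which the sum reaches 1.1250.

2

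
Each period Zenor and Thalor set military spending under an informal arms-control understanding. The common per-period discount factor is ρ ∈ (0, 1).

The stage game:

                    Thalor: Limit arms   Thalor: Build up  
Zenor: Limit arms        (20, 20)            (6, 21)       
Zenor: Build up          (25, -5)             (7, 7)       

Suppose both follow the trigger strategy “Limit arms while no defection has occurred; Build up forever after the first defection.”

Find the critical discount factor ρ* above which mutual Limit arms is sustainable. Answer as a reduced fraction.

Zenor's threshold: (25−20)/(25−7) = 5/18.
Thalor's threshold: (21−20)/(21−7) = 1/14.
5/18 > 1/14, so Zenor binds and ρ* = 5/18.

5/18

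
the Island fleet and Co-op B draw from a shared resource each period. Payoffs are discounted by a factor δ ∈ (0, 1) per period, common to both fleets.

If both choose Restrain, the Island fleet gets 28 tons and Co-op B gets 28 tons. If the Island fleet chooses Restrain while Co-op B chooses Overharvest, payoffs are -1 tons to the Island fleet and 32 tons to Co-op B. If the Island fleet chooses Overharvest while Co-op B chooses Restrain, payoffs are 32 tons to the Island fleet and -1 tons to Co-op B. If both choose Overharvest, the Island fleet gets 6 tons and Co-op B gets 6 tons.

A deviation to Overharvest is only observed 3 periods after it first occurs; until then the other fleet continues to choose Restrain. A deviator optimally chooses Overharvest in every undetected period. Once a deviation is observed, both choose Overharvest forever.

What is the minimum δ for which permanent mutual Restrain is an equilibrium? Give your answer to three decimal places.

A deviator earns 32 for 3 periods, then 6 forever; cooperating earns 28 forever. Multiplying the IC by (1−δ):
28 ≥ 32(1−δ^3) + 6δ^3, so 26·δ^3 ≥ 4 and δ^3 ≥ 2/13.
δ ≥ (2/13)^(1/3) ≈ 0.536.

0.536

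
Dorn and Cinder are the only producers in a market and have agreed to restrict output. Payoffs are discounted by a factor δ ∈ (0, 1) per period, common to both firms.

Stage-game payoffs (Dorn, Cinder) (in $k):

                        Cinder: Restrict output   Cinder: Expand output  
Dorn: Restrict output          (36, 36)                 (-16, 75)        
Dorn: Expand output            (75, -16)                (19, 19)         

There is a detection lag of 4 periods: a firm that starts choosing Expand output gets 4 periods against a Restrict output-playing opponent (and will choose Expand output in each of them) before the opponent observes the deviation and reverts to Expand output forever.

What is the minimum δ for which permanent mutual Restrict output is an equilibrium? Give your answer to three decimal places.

0.914

The best deviation is to choose Expand output for all 4 undetected periods, earning 75 each, then 19 forever once detected.
Deviation value: 75(1−δ^4)/(1−δ) + 19δ^4/(1−δ); cooperation value: 36/(1−δ).
IC: 36 ≥ 75(1−δ^4) + 19δ^4 = 75 − 56δ^4.
So δ^4 ≥ 39/56, giving δ ≥ (39/56)^(1/4) ≈ 0.914.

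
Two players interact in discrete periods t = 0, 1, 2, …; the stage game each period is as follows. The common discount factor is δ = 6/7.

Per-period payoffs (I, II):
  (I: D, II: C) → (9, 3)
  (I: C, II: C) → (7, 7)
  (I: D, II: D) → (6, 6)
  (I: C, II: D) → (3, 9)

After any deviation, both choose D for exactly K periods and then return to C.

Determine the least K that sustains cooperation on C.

3

Need Σ_{k=1}^{K} δ^k ≥ (9−7)/(7−6) = 2.0000 at δ = 6/7.
At K = 2 the sum is 1.5918 < 2.0000; at K = 3 it is 2.2216 ≥ 2.0000.
So the minimum punishment length is K = 3.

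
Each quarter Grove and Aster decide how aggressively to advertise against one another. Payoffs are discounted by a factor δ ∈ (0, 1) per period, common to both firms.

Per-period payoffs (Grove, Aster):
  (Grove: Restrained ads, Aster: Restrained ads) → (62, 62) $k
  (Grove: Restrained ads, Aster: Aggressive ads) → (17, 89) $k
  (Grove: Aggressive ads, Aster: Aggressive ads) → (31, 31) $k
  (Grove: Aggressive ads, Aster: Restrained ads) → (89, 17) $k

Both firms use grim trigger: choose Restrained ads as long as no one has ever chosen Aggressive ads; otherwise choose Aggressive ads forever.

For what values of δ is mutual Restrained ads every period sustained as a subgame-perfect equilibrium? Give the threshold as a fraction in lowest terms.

27/58

One-period gain from deviating is 89 − 62 = 27. The loss is 62 − 31 = 31 in every subsequent period, with present value 31·δ/(1−δ).
Deviation is unprofitable when 31·δ/(1−δ) ≥ 27, i.e. δ/(1−δ) ≥ 27/31.
Equivalently δ ≥ 27/(27+31) = 27/58.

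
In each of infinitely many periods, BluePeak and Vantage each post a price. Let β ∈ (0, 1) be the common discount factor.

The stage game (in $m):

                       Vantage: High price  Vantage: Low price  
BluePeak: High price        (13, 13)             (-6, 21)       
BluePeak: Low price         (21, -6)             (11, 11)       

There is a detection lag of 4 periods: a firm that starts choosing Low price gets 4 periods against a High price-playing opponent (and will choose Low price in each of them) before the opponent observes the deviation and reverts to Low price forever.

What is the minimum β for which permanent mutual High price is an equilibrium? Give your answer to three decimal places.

0.946

A deviator earns 21 for 4 periods, then 11 forever; cooperating earns 13 forever. Multiplying the IC by (1−β):
13 ≥ 21(1−β^4) + 11β^4, so 10·β^4 ≥ 8 and β^4 ≥ 4/5.
β ≥ (4/5)^(1/4) ≈ 0.946.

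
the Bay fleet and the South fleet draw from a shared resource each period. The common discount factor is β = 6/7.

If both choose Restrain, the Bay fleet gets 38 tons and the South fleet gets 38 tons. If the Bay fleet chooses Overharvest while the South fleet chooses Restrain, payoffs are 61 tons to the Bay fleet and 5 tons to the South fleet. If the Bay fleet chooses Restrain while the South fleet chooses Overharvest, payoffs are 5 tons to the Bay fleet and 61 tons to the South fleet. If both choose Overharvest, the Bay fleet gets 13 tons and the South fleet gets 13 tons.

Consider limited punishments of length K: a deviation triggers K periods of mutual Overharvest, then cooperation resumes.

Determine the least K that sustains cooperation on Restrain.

Need Σ_{k=1}^{K} β^k ≥ (61−38)/(38−13) = 0.9200 at β = 6/7.
At K = 1 the sum is 0.8571 < 0.9200; at K = 2 it is 1.5918 ≥ 0.9200.
So the minimum punishment length is K = 2.

2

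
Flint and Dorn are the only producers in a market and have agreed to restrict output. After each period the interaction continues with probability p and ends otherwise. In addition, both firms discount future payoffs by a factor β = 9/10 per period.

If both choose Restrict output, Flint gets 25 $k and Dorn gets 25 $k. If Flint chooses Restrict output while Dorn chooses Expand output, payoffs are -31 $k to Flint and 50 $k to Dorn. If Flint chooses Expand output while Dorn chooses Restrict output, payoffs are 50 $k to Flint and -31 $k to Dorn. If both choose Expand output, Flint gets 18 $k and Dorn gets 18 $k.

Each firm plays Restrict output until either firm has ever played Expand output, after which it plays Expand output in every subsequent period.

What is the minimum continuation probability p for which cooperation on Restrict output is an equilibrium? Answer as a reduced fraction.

Expected continuation weight on next period's payoff is β·p = 9/10·p, which plays the role of the discount factor.
Cooperation requires 9/10·p ≥ (50−25)/(50−18) = 25/32, hence p ≥ 125/144.

125/144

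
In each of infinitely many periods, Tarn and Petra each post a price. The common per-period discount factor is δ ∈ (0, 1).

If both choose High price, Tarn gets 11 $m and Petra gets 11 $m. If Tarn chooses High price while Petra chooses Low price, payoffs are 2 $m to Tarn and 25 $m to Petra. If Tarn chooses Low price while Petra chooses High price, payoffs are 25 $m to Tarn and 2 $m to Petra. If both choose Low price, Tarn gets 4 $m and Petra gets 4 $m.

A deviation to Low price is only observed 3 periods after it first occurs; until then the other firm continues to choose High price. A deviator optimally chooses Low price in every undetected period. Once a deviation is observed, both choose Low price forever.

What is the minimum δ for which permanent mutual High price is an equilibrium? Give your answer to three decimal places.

A deviator earns 25 for 3 periods, then 4 forever; cooperating earns 11 forever. Multiplying the IC by (1−δ):
11 ≥ 25(1−δ^3) + 4δ^3, so 21·δ^3 ≥ 14 and δ^3 ≥ 2/3.
δ ≥ (2/3)^(1/3) ≈ 0.874.

0.874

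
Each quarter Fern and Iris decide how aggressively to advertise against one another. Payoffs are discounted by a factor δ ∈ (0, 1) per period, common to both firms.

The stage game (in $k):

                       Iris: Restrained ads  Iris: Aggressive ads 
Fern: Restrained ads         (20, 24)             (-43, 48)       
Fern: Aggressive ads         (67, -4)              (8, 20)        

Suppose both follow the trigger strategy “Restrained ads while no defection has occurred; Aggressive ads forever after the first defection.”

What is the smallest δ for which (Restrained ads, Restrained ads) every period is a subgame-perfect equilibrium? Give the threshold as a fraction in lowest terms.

Fern's threshold: (67−20)/(67−8) = 47/59.
Iris's threshold: (48−24)/(48−20) = 6/7.
47/59 < 6/7, so Iris binds and δ* = 6/7.

6/7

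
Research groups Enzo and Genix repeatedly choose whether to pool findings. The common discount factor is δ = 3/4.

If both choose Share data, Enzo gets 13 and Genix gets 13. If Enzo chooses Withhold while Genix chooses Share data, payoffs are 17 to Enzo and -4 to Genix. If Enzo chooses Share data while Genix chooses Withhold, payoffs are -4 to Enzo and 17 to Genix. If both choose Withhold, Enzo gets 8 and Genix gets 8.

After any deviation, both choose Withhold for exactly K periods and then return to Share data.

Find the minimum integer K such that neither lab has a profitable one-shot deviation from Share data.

2

No profitable deviation requires (13−8)(δ+…+δ^K) ≥ 17−13, i.e. δ+…+δ^K ≥ 4/5 ≈ 0.8000.
With δ = 3/4, the partial sums are K=1: 0.7500, K=2: 1.3125.
K = 2 is the first length at which the sum reaches 0.8000.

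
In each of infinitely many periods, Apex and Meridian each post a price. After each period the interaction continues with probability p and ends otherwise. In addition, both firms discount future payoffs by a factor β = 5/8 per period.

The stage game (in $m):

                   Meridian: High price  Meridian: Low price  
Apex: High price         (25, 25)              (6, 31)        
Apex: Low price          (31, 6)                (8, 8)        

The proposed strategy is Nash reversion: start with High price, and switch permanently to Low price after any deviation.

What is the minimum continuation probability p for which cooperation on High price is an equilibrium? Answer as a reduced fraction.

48/115

With continuation probability p and discount β, the effective per-period discount factor is βp.
Grim-trigger IC: βp ≥ (31−25)/(31−8) = 6/23.
So p ≥ (6/23)/(5/8) = 48/115.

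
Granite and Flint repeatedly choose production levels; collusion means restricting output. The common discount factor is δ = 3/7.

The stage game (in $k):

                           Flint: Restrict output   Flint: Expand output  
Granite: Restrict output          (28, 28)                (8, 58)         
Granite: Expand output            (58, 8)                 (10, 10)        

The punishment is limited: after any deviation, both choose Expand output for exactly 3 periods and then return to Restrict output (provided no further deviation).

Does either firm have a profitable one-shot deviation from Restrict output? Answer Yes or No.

Yes

A one-shot deviation gives 58 now, then 10 for 3 periods, then back to 28.
Gain from deviating: (58−28) today; loss: (28−10) in each of the next 3 periods.
No-deviation condition: (28−10)(δ+…+δ^3) ≥ 58−28, i.e. δ+…+δ^3 ≥ 5/3.
At δ = 3/7: δ+…+δ^3 = 0.6910 < 1.6667.
So cooperation is not sustainable.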